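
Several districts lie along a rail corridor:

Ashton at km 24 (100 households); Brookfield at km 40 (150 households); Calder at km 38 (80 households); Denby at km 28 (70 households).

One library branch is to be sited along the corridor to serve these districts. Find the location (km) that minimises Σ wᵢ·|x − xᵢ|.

For a sum of weighted absolute distances on a line, the optimum is the weighted median (not the mean). Total weight W = 400; half-weight = 200.
Sort by position and accumulate weight:
  km 24 (Ashton, w=100) → cum 100
  km 28 (Denby, w=70) → cum 170
  km 38 (Calder, w=80) → cum 250  ≥ 200 → median here
  km 40 (Brookfield, w=150) → cum 400
Optimal location: km 38.

x = 38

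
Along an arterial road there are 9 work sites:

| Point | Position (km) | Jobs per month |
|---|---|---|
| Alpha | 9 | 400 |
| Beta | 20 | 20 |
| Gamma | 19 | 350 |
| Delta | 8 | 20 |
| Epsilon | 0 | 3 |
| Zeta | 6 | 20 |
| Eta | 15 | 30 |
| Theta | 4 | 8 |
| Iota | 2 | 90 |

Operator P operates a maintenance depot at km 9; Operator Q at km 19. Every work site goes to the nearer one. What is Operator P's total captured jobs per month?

The indifferent point is the midpoint (9+19)/2 = 14; work sites left of it (closer to Operator P at 9) go to Operator P, those right go to Operator Q.
  Epsilon at 0 (w=3) → Operator P
  Iota at 2 (w=90) → Operator P
  Theta at 4 (w=8) → Operator P
  Zeta at 6 (w=20) → Operator P
  Delta at 8 (w=20) → Operator P
  Alpha at 9 (w=400) → Operator P
  Eta at 15 (w=30) → Operator Q
  Gamma at 19 (w=350) → Operator Q
  Beta at 20 (w=20) → Operator Q
Operator P captures 541; Operator Q captures 400.

541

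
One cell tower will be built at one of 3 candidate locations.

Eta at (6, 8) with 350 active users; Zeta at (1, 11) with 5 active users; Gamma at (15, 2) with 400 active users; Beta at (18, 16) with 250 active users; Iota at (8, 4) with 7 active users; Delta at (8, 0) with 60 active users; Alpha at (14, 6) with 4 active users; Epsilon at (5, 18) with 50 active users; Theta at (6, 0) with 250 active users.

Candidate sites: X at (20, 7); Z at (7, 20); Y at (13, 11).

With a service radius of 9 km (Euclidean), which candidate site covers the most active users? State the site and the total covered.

Coverage radius r = 9 km; a point is covered iff (Δx)²+(Δy)² ≤ 9² = 81.
  X (20, 7): covers {Gamma, Alpha} → 404
  Z (7, 20): covers {Epsilon} → 50
  Y (13, 11): covers {Eta, Beta, Iota, Alpha} → 611
Maximum coverage at Y: 611 active users.

Y, covering 611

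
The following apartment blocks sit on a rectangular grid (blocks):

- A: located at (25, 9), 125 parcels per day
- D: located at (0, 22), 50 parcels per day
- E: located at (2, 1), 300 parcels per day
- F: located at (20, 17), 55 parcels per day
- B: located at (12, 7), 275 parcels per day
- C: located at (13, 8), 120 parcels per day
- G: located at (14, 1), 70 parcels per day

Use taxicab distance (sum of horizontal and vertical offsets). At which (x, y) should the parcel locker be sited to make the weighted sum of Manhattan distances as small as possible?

Manhattan distance separates: Σwᵢ(|x−xᵢ|+|y−yᵢ|) = Σwᵢ|x−xᵢ| + Σwᵢ|y−yᵢ|, so x and y are optimised independently as 1-D weighted medians.
Total weight W = 995; half = 497.5.
x-coordinate, sorted with cumulative weight:
  x=0 (D, w=50) cum 50
  x=2 (E, w=300) cum 350
  x=12 (B, w=275) cum 625  ← median
  x=13 (C, w=120) cum 745
  x=14 (G, w=70) cum 815
  x=20 (F, w=55) cum 870
  x=25 (A, w=125) cum 995
⇒ x* = 12
y-coordinate, sorted with cumulative weight:
  y=1 (E, w=300) cum 300
  y=1 (G, w=70) cum 370
  y=7 (B, w=275) cum 645  ← median
  y=8 (C, w=120) cum 765
  y=9 (A, w=125) cum 890
  y=17 (F, w=55) cum 945
  y=22 (D, w=50) cum 995
⇒ y* = 7

(12, 7)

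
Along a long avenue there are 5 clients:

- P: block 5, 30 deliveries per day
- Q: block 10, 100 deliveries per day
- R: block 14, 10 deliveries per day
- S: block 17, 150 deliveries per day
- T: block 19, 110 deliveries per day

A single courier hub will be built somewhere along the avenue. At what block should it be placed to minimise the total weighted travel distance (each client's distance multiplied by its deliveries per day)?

x = 17

For a sum of weighted absolute distances on a line, the optimum is the weighted median (not the mean). Total weight W = 400; half-weight = 200.
Sort by position and accumulate weight:
  block 5 (P, w=30) → cum 30
  block 10 (Q, w=100) → cum 130
  block 14 (R, w=10) → cum 140
  block 17 (S, w=150) → cum 290  ≥ 200 → median here
  block 19 (T, w=110) → cum 400
Optimal location: block 17.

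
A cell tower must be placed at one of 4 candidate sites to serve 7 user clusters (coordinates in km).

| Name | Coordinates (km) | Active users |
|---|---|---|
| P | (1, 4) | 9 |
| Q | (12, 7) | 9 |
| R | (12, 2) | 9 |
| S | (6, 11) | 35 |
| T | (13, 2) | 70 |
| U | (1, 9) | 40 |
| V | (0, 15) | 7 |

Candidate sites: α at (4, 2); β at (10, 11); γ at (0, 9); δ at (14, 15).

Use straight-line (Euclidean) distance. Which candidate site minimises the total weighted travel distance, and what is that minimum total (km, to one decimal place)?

Total weighted distance at each candidate:
  α (4, 2): total = 1541.9
  β (10, 11): total = 1474.1
  γ (0, 9): total = 1617.3
  δ (14, 15): total = 2242.3
Minimum is at β with total 1474.1 km.

β, total 1474.1 km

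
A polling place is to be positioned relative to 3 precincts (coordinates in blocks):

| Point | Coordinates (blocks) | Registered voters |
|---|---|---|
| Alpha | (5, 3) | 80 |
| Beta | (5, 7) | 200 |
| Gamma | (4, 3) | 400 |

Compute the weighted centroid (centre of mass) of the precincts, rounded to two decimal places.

The minimiser of Σwᵢ‖p−pᵢ‖² is the weighted centroid p* = (Σwᵢpᵢ)/(Σwᵢ).
Σwᵢ = 680.
Σwᵢxᵢ = 80·5 + 200·5 + 400·4 = 3000.
Σwᵢyᵢ = 80·3 + 200·7 + 400·3 = 2840.
x* = 3000/680 = 4.41, y* = 2840/680 = 4.18.

(4.41, 4.18)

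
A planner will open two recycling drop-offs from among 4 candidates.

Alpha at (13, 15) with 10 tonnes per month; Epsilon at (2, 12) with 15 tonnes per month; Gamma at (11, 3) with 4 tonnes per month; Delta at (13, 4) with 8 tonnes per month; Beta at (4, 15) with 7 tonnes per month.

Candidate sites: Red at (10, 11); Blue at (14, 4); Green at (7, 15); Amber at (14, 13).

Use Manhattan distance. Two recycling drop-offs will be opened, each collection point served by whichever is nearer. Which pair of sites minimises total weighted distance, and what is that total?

Evaluate every pair (each demand assigned to the nearer of the two):
  {Blue, Green}: total = 225
  {Red, Blue}: total = 299
  {Green, Amber}: total = 303
  {Red, Green}: total = 317
  {Blue, Amber}: total = 333
  {Red, Amber}: total = 351
Best pair: {Blue, Green} with total 225.

{Blue, Green}, total 225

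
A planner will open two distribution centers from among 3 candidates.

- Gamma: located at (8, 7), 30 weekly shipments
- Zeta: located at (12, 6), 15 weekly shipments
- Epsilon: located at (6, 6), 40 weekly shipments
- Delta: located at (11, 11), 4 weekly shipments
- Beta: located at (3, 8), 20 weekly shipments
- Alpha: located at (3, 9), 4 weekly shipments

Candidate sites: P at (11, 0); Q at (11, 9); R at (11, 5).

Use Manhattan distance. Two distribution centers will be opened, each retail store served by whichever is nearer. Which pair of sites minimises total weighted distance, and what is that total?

Evaluate every pair (each demand assigned to the nearer of the two):
  {Q, R}: total = 640
  {P, R}: total = 712
  {P, Q}: total = 750
Best pair: {Q, R} with total 640.

{Q, R}, total 640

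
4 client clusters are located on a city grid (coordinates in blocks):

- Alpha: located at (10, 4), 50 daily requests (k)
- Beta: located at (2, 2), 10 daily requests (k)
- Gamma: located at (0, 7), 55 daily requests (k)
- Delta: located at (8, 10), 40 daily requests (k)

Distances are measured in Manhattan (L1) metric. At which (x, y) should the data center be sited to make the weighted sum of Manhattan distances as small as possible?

Manhattan distance separates: Σwᵢ(|x−xᵢ|+|y−yᵢ|) = Σwᵢ|x−xᵢ| + Σwᵢ|y−yᵢ|, so x and y are optimised independently as 1-D weighted medians.
Total weight W = 155; half = 77.5.
x-coordinate, sorted with cumulative weight:
  x=0 (Gamma, w=55) cum 55
  x=2 (Beta, w=10) cum 65
  x=8 (Delta, w=40) cum 105  ← median
  x=10 (Alpha, w=50) cum 155
⇒ x* = 8
y-coordinate, sorted with cumulative weight:
  y=2 (Beta, w=10) cum 10
  y=4 (Alpha, w=50) cum 60
  y=7 (Gamma, w=55) cum 115  ← median
  y=10 (Delta, w=40) cum 155
⇒ y* = 7

(8, 7)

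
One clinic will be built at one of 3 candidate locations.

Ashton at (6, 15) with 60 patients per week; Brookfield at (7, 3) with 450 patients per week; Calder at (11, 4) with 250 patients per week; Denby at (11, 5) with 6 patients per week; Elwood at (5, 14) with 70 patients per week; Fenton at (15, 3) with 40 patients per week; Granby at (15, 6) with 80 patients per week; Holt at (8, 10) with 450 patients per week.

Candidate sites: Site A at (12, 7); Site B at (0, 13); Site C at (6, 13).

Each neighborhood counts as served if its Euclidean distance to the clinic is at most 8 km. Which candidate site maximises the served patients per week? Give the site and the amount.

Coverage radius r = 8 km; a point is covered iff (Δx)²+(Δy)² ≤ 8² = 64.
  Site A (12, 7): covers {Brookfield, Calder, Denby, Fenton, Granby, Holt} → 1276
  Site B (0, 13): covers {Ashton, Elwood} → 130
  Site C (6, 13): covers {Ashton, Elwood, Holt} → 580
Maximum coverage at Site A: 1276 patients per week.

Site A, covering 1276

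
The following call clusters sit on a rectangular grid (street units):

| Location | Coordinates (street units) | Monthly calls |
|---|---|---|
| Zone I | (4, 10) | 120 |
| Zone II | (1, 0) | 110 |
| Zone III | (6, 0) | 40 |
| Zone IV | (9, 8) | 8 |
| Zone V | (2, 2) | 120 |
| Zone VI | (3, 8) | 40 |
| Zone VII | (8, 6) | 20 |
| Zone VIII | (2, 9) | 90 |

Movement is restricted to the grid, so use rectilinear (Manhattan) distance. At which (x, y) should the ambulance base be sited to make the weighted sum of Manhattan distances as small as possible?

(2, 6)

Manhattan distance separates: Σwᵢ(|x−xᵢ|+|y−yᵢ|) = Σwᵢ|x−xᵢ| + Σwᵢ|y−yᵢ|, so x and y are optimised independently as 1-D weighted medians.
Total weight W = 548; half = 274.
x-coordinate, sorted with cumulative weight:
  x=1 (Zone II, w=110) cum 110
  x=2 (Zone V, w=120) cum 230
  x=2 (Zone VIII, w=90) cum 320  ← median
  x=3 (Zone VI, w=40) cum 360
  x=4 (Zone I, w=120) cum 480
  x=6 (Zone III, w=40) cum 520
  x=8 (Zone VII, w=20) cum 540
  x=9 (Zone IV, w=8) cum 548
⇒ x* = 2
y-coordinate, sorted with cumulative weight:
  y=0 (Zone II, w=110) cum 110
  y=0 (Zone III, w=40) cum 150
  y=2 (Zone V, w=120) cum 270
  y=6 (Zone VII, w=20) cum 290  ← median
  y=8 (Zone IV, w=8) cum 298
  y=8 (Zone VI, w=40) cum 338
  y=9 (Zone VIII, w=90) cum 428
  y=10 (Zone I, w=120) cum 548
⇒ y* = 6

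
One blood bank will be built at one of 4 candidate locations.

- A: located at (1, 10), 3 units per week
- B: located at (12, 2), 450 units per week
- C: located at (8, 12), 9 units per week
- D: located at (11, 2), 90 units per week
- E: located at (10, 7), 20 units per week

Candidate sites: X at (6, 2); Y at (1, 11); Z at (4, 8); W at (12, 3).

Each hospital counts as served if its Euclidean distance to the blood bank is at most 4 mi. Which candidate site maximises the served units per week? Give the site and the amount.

W, covering 540

Coverage radius r = 4 mi; a point is covered iff (Δx)²+(Δy)² ≤ 4² = 16.
  X (6, 2): covers {none} → 0
  Y (1, 11): covers {A} → 3
  Z (4, 8): covers {A} → 3
  W (12, 3): covers {B, D} → 540
Maximum coverage at W: 540 units per week.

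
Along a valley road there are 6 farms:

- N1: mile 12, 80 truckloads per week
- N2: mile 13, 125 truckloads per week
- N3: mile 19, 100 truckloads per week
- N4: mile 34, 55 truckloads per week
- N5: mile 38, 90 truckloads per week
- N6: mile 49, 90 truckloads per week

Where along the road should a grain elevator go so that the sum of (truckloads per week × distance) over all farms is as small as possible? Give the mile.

For a sum of weighted absolute distances on a line, the optimum is the weighted median (not the mean). Total weight W = 540; half-weight = 270.
Sort by position and accumulate weight:
  mile 12 (N1, w=80) → cum 80
  mile 13 (N2, w=125) → cum 205
  mile 19 (N3, w=100) → cum 305  ≥ 270 → median here
  mile 34 (N4, w=55) → cum 360
  mile 38 (N5, w=90) → cum 450
  mile 49 (N6, w=90) → cum 540
Optimal location: mile 19.

x = 19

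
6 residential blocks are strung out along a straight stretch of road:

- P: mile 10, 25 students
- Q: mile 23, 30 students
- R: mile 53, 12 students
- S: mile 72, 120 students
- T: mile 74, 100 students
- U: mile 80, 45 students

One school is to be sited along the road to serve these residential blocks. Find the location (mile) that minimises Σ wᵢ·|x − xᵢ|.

x = 72

For a sum of weighted absolute distances on a line, the optimum is the weighted median (not the mean). Total weight W = 332; half-weight = 166.
Sort by position and accumulate weight:
  mile 10 (P, w=25) → cum 25
  mile 23 (Q, w=30) → cum 55
  mile 53 (R, w=12) → cum 67
  mile 72 (S, w=120) → cum 187  ≥ 166 → median here
  mile 74 (T, w=100) → cum 287
  mile 80 (U, w=45) → cum 332
Optimal location: mile 72.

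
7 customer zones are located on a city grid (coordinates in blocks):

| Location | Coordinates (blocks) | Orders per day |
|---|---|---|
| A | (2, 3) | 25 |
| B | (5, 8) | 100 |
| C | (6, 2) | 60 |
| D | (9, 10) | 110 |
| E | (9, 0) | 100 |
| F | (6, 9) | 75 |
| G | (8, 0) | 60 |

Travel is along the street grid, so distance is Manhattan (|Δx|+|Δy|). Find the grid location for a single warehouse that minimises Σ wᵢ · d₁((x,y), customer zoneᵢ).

Manhattan distance separates: Σwᵢ(|x−xᵢ|+|y−yᵢ|) = Σwᵢ|x−xᵢ| + Σwᵢ|y−yᵢ|, so x and y are optimised independently as 1-D weighted medians.
Total weight W = 530; half = 265.
x-coordinate, sorted with cumulative weight:
  x=2 (A, w=25) cum 25
  x=5 (B, w=100) cum 125
  x=6 (C, w=60) cum 185
  x=6 (F, w=75) cum 260
  x=8 (G, w=60) cum 320  ← median
  x=9 (D, w=110) cum 430
  x=9 (E, w=100) cum 530
⇒ x* = 8
y-coordinate, sorted with cumulative weight:
  y=0 (E, w=100) cum 100
  y=0 (G, w=60) cum 160
  y=2 (C, w=60) cum 220
  y=3 (A, w=25) cum 245
  y=8 (B, w=100) cum 345  ← median
  y=9 (F, w=75) cum 420
  y=10 (D, w=110) cum 530
⇒ y* = 8

(8, 8)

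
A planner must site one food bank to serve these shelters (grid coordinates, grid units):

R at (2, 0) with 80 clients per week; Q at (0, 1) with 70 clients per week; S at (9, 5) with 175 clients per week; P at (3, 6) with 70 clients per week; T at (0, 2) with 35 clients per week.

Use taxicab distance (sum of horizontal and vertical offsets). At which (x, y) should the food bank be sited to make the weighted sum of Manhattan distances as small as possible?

Manhattan distance separates: Σwᵢ(|x−xᵢ|+|y−yᵢ|) = Σwᵢ|x−xᵢ| + Σwᵢ|y−yᵢ|, so x and y are optimised independently as 1-D weighted medians.
Total weight W = 430; half = 215.
x-coordinate, sorted with cumulative weight:
  x=0 (Q, w=70) cum 70
  x=0 (T, w=35) cum 105
  x=2 (R, w=80) cum 185
  x=3 (P, w=70) cum 255  ← median
  x=9 (S, w=175) cum 430
⇒ x* = 3
y-coordinate, sorted with cumulative weight:
  y=0 (R, w=80) cum 80
  y=1 (Q, w=70) cum 150
  y=2 (T, w=35) cum 185
  y=5 (S, w=175) cum 360  ← median
  y=6 (P, w=70) cum 430
⇒ y* = 5

(3, 5)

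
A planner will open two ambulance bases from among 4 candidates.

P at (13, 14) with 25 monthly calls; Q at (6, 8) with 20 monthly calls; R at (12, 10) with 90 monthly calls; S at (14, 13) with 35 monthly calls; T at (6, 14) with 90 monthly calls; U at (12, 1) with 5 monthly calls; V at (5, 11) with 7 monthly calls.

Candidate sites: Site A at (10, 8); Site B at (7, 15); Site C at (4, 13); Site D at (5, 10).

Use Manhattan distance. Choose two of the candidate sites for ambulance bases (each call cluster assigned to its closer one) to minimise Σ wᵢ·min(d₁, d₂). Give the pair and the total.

Evaluate every pair (each demand assigned to the nearer of the two):
  {Site A, Site B}: total = 1197
  {Site A, Site C}: total = 1316
  {Site B, Site D}: total = 1447
  {Site A, Site D}: total = 1462
  {Site C, Site D}: total = 1647
  {Site B, Site C}: total = 1826
Best pair: {Site A, Site B} with total 1197.

{Site A, Site B}, total 1197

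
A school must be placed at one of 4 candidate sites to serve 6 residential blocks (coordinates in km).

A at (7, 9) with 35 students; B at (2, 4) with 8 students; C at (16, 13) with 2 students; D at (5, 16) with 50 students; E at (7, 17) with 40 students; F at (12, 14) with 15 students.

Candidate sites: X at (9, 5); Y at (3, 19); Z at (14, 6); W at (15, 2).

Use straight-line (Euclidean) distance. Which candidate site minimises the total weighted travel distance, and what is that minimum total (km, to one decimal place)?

Y, total 1039.5 km

Total weighted distance at each candidate:
  X (9, 5): total = 1448.5
  Y (3, 19): total = 1039.5
  Z (14, 6): total = 1696.3
  W (15, 2): total = 2225.1
Minimum is at Y with total 1039.5 km.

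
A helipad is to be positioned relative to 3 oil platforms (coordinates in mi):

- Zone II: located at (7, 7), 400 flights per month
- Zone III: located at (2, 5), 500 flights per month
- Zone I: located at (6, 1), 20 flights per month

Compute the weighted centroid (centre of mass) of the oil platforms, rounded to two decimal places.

(4.26, 5.78)

The minimiser of Σwᵢ‖p−pᵢ‖² is the weighted centroid p* = (Σwᵢpᵢ)/(Σwᵢ).
Σwᵢ = 920.
Σwᵢxᵢ = 400·7 + 500·2 + 20·6 = 3920.
Σwᵢyᵢ = 400·7 + 500·5 + 20·1 = 5320.
x* = 3920/920 = 4.26, y* = 5320/920 = 5.78.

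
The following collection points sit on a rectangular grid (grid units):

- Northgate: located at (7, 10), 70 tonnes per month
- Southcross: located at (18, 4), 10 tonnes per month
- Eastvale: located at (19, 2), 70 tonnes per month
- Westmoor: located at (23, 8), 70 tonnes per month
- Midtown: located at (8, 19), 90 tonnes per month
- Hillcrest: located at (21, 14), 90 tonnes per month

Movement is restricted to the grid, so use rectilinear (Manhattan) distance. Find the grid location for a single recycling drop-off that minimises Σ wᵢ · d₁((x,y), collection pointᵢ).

(19, 10)

Manhattan distance separates: Σwᵢ(|x−xᵢ|+|y−yᵢ|) = Σwᵢ|x−xᵢ| + Σwᵢ|y−yᵢ|, so x and y are optimised independently as 1-D weighted medians.
Total weight W = 400; half = 200.
x-coordinate, sorted with cumulative weight:
  x=7 (Northgate, w=70) cum 70
  x=8 (Midtown, w=90) cum 160
  x=18 (Southcross, w=10) cum 170
  x=19 (Eastvale, w=70) cum 240  ← median
  x=21 (Hillcrest, w=90) cum 330
  x=23 (Westmoor, w=70) cum 400
⇒ x* = 19
y-coordinate, sorted with cumulative weight:
  y=2 (Eastvale, w=70) cum 70
  y=4 (Southcross, w=10) cum 80
  y=8 (Westmoor, w=70) cum 150
  y=10 (Northgate, w=70) cum 220  ← median
  y=14 (Hillcrest, w=90) cum 310
  y=19 (Midtown, w=90) cum 400
⇒ y* = 10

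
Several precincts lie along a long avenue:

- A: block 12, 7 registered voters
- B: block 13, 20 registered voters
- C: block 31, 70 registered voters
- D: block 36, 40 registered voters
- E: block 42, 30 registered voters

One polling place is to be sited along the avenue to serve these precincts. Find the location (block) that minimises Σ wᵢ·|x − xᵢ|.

x = 31

For a sum of weighted absolute distances on a line, the optimum is the weighted median (not the mean). Total weight W = 167; half-weight = 83.5.
Sort by position and accumulate weight:
  block 12 (A, w=7) → cum 7
  block 13 (B, w=20) → cum 27
  block 31 (C, w=70) → cum 97  ≥ 83.5 → median here
  block 36 (D, w=40) → cum 137
  block 42 (E, w=30) → cum 167
Optimal location: block 31.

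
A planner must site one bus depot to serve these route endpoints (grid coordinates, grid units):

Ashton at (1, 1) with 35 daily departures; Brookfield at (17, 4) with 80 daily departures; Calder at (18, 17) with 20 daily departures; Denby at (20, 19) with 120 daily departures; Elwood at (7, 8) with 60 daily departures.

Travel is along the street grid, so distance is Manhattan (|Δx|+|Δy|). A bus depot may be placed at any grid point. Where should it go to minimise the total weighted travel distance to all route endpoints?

(17, 8)

Manhattan distance separates: Σwᵢ(|x−xᵢ|+|y−yᵢ|) = Σwᵢ|x−xᵢ| + Σwᵢ|y−yᵢ|, so x and y are optimised independently as 1-D weighted medians.
Total weight W = 315; half = 157.5.
x-coordinate, sorted with cumulative weight:
  x=1 (Ashton, w=35) cum 35
  x=7 (Elwood, w=60) cum 95
  x=17 (Brookfield, w=80) cum 175  ← median
  x=18 (Calder, w=20) cum 195
  x=20 (Denby, w=120) cum 315
⇒ x* = 17
y-coordinate, sorted with cumulative weight:
  y=1 (Ashton, w=35) cum 35
  y=4 (Brookfield, w=80) cum 115
  y=8 (Elwood, w=60) cum 175  ← median
  y=17 (Calder, w=20) cum 195
  y=19 (Denby, w=120) cum 315
⇒ y* = 8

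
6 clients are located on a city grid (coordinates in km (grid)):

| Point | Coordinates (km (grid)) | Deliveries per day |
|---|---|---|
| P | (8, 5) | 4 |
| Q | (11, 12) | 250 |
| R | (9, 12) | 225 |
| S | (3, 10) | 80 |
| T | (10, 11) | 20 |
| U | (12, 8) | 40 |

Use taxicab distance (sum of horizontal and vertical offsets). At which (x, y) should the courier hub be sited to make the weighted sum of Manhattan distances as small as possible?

(10, 12)

Manhattan distance separates: Σwᵢ(|x−xᵢ|+|y−yᵢ|) = Σwᵢ|x−xᵢ| + Σwᵢ|y−yᵢ|, so x and y are optimised independently as 1-D weighted medians.
Total weight W = 619; half = 309.5.
x-coordinate, sorted with cumulative weight:
  x=3 (S, w=80) cum 80
  x=8 (P, w=4) cum 84
  x=9 (R, w=225) cum 309
  x=10 (T, w=20) cum 329  ← median
  x=11 (Q, w=250) cum 579
  x=12 (U, w=40) cum 619
⇒ x* = 10
y-coordinate, sorted with cumulative weight:
  y=5 (P, w=4) cum 4
  y=8 (U, w=40) cum 44
  y=10 (S, w=80) cum 124
  y=11 (T, w=20) cum 144
  y=12 (Q, w=250) cum 394  ← median
  y=12 (R, w=225) cum 619
⇒ y* = 12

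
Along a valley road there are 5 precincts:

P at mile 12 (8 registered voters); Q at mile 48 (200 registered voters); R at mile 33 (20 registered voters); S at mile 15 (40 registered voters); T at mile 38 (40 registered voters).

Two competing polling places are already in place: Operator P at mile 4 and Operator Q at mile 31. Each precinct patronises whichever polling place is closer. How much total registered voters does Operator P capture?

48

The indifferent point is the midpoint (4+31)/2 = 17.5; precincts left of it (closer to Operator P at 4) go to Operator P, those right go to Operator Q.
  P at 12 (w=8) → Operator P
  S at 15 (w=40) → Operator P
  R at 33 (w=20) → Operator Q
  T at 38 (w=40) → Operator Q
  Q at 48 (w=200) → Operator Q
Operator P captures 48; Operator Q captures 260.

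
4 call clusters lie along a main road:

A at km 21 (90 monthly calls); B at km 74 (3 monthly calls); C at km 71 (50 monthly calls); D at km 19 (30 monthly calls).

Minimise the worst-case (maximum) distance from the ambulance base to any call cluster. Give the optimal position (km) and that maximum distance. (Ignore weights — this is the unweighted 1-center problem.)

location 46.5, max distance 27.5

The 1-center on a line is the midpoint of the two extreme points: leftmost at 19, rightmost at 74.
Optimal location = (19 + 74)/2 = 46.5; maximum distance = (74 − 19)/2 = 27.5.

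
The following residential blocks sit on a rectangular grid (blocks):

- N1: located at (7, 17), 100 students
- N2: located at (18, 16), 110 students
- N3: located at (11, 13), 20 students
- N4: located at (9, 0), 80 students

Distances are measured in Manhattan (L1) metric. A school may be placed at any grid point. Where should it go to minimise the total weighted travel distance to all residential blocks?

Manhattan distance separates: Σwᵢ(|x−xᵢ|+|y−yᵢ|) = Σwᵢ|x−xᵢ| + Σwᵢ|y−yᵢ|, so x and y are optimised independently as 1-D weighted medians.
Total weight W = 310; half = 155.
x-coordinate, sorted with cumulative weight:
  x=7 (N1, w=100) cum 100
  x=9 (N4, w=80) cum 180  ← median
  x=11 (N3, w=20) cum 200
  x=18 (N2, w=110) cum 310
⇒ x* = 9
y-coordinate, sorted with cumulative weight:
  y=0 (N4, w=80) cum 80
  y=13 (N3, w=20) cum 100
  y=16 (N2, w=110) cum 210  ← median
  y=17 (N1, w=100) cum 310
⇒ y* = 16

(9, 16)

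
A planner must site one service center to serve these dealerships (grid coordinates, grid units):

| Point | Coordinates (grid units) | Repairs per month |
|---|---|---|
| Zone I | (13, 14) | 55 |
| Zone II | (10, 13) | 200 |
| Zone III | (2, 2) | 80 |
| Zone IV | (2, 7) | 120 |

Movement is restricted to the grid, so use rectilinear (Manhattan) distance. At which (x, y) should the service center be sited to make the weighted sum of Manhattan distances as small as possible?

Manhattan distance separates: Σwᵢ(|x−xᵢ|+|y−yᵢ|) = Σwᵢ|x−xᵢ| + Σwᵢ|y−yᵢ|, so x and y are optimised independently as 1-D weighted medians.
Total weight W = 455; half = 227.5.
x-coordinate, sorted with cumulative weight:
  x=2 (Zone III, w=80) cum 80
  x=2 (Zone IV, w=120) cum 200
  x=10 (Zone II, w=200) cum 400  ← median
  x=13 (Zone I, w=55) cum 455
⇒ x* = 10
y-coordinate, sorted with cumulative weight:
  y=2 (Zone III, w=80) cum 80
  y=7 (Zone IV, w=120) cum 200
  y=13 (Zone II, w=200) cum 400  ← median
  y=14 (Zone I, w=55) cum 455
⇒ y* = 13

(10, 13)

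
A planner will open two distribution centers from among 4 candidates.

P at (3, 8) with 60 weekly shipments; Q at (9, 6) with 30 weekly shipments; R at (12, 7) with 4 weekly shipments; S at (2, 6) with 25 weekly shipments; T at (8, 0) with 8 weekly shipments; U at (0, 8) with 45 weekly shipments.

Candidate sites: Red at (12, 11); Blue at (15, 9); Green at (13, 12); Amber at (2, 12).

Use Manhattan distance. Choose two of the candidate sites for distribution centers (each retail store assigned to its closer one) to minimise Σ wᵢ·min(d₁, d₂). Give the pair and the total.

{Red, Amber}, total 1096

Evaluate every pair (each demand assigned to the nearer of the two):
  {Red, Amber}: total = 1096
  {Blue, Amber}: total = 1138
  {Green, Amber}: total = 1180
  {Red, Blue}: total = 2146
  {Red, Green}: total = 2146
  {Blue, Green}: total = 2318
Best pair: {Red, Amber} with total 1096.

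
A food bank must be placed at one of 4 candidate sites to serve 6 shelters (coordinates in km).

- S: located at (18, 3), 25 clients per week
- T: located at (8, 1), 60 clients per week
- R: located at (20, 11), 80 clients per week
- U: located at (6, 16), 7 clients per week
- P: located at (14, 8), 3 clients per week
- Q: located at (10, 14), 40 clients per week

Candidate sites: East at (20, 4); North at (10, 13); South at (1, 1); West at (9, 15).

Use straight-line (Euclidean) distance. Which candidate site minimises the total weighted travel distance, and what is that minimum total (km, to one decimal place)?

Total weighted distance at each candidate:
  East (20, 4): total = 2074.5
  North (10, 13): total = 1960.1
  South (1, 1): total = 3353.0
  West (9, 15): total = 2258.0
Minimum is at North with total 1960.1 km.

North, total 1960.1 km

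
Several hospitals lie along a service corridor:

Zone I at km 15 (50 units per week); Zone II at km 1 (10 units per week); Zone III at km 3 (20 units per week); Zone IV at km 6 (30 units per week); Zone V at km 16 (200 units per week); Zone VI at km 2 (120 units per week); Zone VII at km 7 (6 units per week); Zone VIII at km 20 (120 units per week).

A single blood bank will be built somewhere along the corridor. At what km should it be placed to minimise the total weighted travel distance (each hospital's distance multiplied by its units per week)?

x = 16

For a sum of weighted absolute distances on a line, the optimum is the weighted median (not the mean). Total weight W = 556; half-weight = 278.
Sort by position and accumulate weight:
  km 1 (Zone II, w=10) → cum 10
  km 2 (Zone VI, w=120) → cum 130
  km 3 (Zone III, w=20) → cum 150
  km 6 (Zone IV, w=30) → cum 180
  km 7 (Zone VII, w=6) → cum 186
  km 15 (Zone I, w=50) → cum 236
  km 16 (Zone V, w=200) → cum 436  ≥ 278 → median here
  km 20 (Zone VIII, w=120) → cum 556
Optimal location: km 16.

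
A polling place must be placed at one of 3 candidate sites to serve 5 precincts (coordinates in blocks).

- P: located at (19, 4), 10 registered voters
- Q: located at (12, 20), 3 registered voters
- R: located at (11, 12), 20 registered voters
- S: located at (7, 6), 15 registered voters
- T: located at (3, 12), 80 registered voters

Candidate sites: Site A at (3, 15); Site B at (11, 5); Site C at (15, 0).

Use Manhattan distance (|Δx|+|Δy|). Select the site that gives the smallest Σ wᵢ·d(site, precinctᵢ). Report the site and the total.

Site A, total 967 blocks

Total weighted distance at each candidate:
  Site A (3, 15): total = 967
  Site B (11, 5): total = 1553
  Site C (15, 0): total = 2599
Minimum is at Site A with total 967 blocks.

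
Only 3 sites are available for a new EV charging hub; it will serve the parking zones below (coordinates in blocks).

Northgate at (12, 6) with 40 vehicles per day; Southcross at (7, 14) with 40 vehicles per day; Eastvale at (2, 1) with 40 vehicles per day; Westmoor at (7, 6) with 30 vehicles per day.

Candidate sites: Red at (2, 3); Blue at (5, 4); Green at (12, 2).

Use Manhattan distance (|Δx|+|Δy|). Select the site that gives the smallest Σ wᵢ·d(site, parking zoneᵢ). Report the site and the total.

Total weighted distance at each candidate:
  Red (2, 3): total = 1480
  Blue (5, 4): total = 1200
  Green (12, 2): total = 1550
Minimum is at Blue with total 1200 blocks.

Blue, total 1200 blocks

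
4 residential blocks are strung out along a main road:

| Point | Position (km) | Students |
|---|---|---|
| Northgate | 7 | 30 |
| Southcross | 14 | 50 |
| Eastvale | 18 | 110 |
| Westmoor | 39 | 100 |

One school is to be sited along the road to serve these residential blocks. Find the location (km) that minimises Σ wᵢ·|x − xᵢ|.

For a sum of weighted absolute distances on a line, the optimum is the weighted median (not the mean). Total weight W = 290; half-weight = 145.
Sort by position and accumulate weight:
  km 7 (Northgate, w=30) → cum 30
  km 14 (Southcross, w=50) → cum 80
  km 18 (Eastvale, w=110) → cum 190  ≥ 145 → median here
  km 39 (Westmoor, w=100) → cum 290
Optimal location: km 18.

x = 18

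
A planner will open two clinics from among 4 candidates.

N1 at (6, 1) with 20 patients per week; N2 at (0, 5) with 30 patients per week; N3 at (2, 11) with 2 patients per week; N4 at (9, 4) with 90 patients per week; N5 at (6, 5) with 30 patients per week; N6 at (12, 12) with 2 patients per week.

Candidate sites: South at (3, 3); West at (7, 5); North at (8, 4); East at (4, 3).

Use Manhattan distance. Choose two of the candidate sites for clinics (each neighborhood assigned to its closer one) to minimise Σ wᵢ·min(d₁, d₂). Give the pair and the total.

Evaluate every pair (each demand assigned to the nearer of the two):
  {South, North}: total = 472
  {West, North}: total = 476
  {North, East}: total = 484
  {South, West}: total = 592
  {West, East}: total = 604
  {South, East}: total = 942
Best pair: {South, North} with total 472.

{South, North}, total 472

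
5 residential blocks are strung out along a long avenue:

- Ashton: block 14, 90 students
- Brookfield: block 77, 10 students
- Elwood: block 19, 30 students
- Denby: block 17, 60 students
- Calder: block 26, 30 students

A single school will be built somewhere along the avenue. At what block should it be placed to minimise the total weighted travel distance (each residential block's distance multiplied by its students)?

For a sum of weighted absolute distances on a line, the optimum is the weighted median (not the mean). Total weight W = 220; half-weight = 110.
Sort by position and accumulate weight:
  block 14 (Ashton, w=90) → cum 90
  block 17 (Denby, w=60) → cum 150  ≥ 110 → median here
  block 19 (Elwood, w=30) → cum 180
  block 26 (Calder, w=30) → cum 210
  block 77 (Brookfield, w=10) → cum 220
Optimal location: block 17.

x = 17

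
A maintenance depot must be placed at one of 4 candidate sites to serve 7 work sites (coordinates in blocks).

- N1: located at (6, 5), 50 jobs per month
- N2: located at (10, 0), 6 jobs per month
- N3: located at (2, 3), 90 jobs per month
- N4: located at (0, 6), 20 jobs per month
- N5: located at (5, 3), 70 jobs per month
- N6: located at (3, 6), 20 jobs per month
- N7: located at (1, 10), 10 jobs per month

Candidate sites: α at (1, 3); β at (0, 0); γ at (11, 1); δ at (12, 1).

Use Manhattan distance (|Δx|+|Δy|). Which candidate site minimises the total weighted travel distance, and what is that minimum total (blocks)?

α, total 1042 blocks

Total weighted distance at each candidate:
  α (1, 3): total = 1042
  β (0, 0): total = 2030
  γ (11, 1): total = 2782
  δ (12, 1): total = 3048
Minimum is at α with total 1042 blocks.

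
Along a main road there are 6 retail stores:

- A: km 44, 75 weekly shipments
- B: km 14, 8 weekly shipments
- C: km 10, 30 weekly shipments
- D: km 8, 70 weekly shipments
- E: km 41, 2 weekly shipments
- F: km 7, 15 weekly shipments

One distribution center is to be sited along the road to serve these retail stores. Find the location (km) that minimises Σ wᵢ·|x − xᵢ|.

x = 10

For a sum of weighted absolute distances on a line, the optimum is the weighted median (not the mean). Total weight W = 200; half-weight = 100.
Sort by position and accumulate weight:
  km 7 (F, w=15) → cum 15
  km 8 (D, w=70) → cum 85
  km 10 (C, w=30) → cum 115  ≥ 100 → median here
  km 14 (B, w=8) → cum 123
  km 41 (E, w=2) → cum 125
  km 44 (A, w=75) → cum 200
Optimal location: km 10.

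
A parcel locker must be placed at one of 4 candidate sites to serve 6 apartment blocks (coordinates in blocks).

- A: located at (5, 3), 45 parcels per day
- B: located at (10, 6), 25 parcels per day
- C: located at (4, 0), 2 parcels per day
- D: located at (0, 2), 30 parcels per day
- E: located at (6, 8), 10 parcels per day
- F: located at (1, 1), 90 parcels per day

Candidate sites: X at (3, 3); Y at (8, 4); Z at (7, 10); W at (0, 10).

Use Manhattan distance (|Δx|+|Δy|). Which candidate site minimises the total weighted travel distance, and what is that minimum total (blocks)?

X, total 908 blocks

Total weighted distance at each candidate:
  X (3, 3): total = 908
  Y (8, 4): total = 1556
  Z (7, 10): total = 2436
  W (0, 10): total = 2138
Minimum is at X with total 908 blocks.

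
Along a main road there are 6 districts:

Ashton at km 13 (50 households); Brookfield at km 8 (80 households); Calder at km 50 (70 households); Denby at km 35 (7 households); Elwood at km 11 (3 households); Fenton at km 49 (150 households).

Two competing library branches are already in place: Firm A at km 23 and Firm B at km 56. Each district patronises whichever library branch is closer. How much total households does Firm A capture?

The indifferent point is the midpoint (23+56)/2 = 39.5; districts left of it (closer to Firm A at 23) go to Firm A, those right go to Firm B.
  Brookfield at 8 (w=80) → Firm A
  Elwood at 11 (w=3) → Firm A
  Ashton at 13 (w=50) → Firm A
  Denby at 35 (w=7) → Firm A
  Fenton at 49 (w=150) → Firm B
  Calder at 50 (w=70) → Firm B
Firm A captures 140; Firm B captures 220.

140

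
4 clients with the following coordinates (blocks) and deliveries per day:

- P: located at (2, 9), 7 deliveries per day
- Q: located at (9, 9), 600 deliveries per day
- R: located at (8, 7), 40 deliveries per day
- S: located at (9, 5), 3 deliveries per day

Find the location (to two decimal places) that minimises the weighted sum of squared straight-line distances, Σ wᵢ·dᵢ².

The minimiser of Σwᵢ‖p−pᵢ‖² is the weighted centroid p* = (Σwᵢpᵢ)/(Σwᵢ).
Σwᵢ = 650.
Σwᵢxᵢ = 7·2 + 600·9 + 40·8 + 3·9 = 5761.
Σwᵢyᵢ = 7·9 + 600·9 + 40·7 + 3·5 = 5758.
x* = 5761/650 = 8.86, y* = 5758/650 = 8.86.

(8.86, 8.86)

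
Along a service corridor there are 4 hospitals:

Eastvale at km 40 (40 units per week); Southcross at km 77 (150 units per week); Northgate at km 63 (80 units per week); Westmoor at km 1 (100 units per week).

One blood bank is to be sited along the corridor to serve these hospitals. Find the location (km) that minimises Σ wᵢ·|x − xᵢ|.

x = 63

For a sum of weighted absolute distances on a line, the optimum is the weighted median (not the mean). Total weight W = 370; half-weight = 185.
Sort by position and accumulate weight:
  km 1 (Westmoor, w=100) → cum 100
  km 40 (Eastvale, w=40) → cum 140
  km 63 (Northgate, w=80) → cum 220  ≥ 185 → median here
  km 77 (Southcross, w=150) → cum 370
Optimal location: km 63.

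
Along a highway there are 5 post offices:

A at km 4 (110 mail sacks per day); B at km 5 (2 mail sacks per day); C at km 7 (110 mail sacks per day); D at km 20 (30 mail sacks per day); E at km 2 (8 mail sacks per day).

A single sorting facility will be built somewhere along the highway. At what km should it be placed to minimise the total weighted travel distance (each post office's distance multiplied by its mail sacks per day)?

x = 7

For a sum of weighted absolute distances on a line, the optimum is the weighted median (not the mean). Total weight W = 260; half-weight = 130.
Sort by position and accumulate weight:
  km 2 (E, w=8) → cum 8
  km 4 (A, w=110) → cum 118
  km 5 (B, w=2) → cum 120
  km 7 (C, w=110) → cum 230  ≥ 130 → median here
  km 20 (D, w=30) → cum 260
Optimal location: km 7.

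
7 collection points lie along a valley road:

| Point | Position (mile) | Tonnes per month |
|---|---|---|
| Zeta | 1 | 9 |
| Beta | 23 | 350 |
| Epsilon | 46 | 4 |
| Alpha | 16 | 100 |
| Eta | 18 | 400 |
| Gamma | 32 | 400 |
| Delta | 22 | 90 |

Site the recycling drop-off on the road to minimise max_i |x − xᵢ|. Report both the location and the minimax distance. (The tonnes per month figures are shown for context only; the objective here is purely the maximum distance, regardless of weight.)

The 1-center on a line is the midpoint of the two extreme points: leftmost at 1, rightmost at 46.
Optimal location = (1 + 46)/2 = 23.5; maximum distance = (46 − 1)/2 = 22.5.

location 23.5, max distance 22.5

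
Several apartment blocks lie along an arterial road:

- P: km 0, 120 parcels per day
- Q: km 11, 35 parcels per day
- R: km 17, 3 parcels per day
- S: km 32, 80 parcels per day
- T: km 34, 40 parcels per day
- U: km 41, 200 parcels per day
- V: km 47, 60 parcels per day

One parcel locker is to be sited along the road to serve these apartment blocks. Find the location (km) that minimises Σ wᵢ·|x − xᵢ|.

For a sum of weighted absolute distances on a line, the optimum is the weighted median (not the mean). Total weight W = 538; half-weight = 269.
Sort by position and accumulate weight:
  km 0 (P, w=120) → cum 120
  km 11 (Q, w=35) → cum 155
  km 17 (R, w=3) → cum 158
  km 32 (S, w=80) → cum 238
  km 34 (T, w=40) → cum 278  ≥ 269 → median here
  km 41 (U, w=200) → cum 478
  km 47 (V, w=60) → cum 538
Optimal location: km 34.

x = 34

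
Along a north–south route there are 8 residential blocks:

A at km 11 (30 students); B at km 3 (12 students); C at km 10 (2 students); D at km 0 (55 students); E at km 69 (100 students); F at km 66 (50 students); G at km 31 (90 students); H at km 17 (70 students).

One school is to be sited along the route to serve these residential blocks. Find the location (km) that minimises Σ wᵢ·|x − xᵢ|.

x = 31

For a sum of weighted absolute distances on a line, the optimum is the weighted median (not the mean). Total weight W = 409; half-weight = 204.5.
Sort by position and accumulate weight:
  km 0 (D, w=55) → cum 55
  km 3 (B, w=12) → cum 67
  km 10 (C, w=2) → cum 69
  km 11 (A, w=30) → cum 99
  km 17 (H, w=70) → cum 169
  km 31 (G, w=90) → cum 259  ≥ 204.5 → median here
  km 66 (F, w=50) → cum 309
  km 69 (E, w=100) → cum 409
Optimal location: km 31.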